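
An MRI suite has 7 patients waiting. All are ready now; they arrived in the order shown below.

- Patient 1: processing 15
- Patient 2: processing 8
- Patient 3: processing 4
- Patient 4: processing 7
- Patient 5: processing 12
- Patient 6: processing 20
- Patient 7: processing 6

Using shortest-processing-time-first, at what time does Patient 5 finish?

37

SPT (increasing processing time): Patient 3 Patient 7 Patient 4 Patient 2 Patient 5 Patient 1 Patient 6.
Patient 3: 0→4
Patient 7: 4→10
Patient 4: 10→17
Patient 2: 17→25
Patient 5: 25→37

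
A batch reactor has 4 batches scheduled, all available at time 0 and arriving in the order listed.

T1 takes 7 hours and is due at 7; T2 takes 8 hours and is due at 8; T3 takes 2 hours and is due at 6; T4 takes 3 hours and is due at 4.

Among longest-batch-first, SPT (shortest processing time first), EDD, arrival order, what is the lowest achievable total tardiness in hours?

17

LPT (decreasing processing time): T2 T1 T4 T3.
T2: 0→8, due 8, tardiness 0
T1: 8→15, due 7, tardiness 8
T4: 15→18, due 4, tardiness 14
T3: 18→20, due 6, tardiness 14
Sum = 0+8+14+14 = 36.
SPT (increasing processing time): T3 T4 T1 T2.
T3: 0→2, due 6, tardiness 0
T4: 2→5, due 4, tardiness 1
T1: 5→12, due 7, tardiness 5
T2: 12→20, due 8, tardiness 12
Sum = 0+1+5+12 = 18.
EDD (increasing due date): T4 T3 T1 T2.
T4: 0→3, due 4, tardiness 0
T3: 3→5, due 6, tardiness 0
T1: 5→12, due 7, tardiness 5
T2: 12→20, due 8, tardiness 12
Sum = 0+0+5+12 = 17.
FIFO (arrival order): T1 T2 T3 T4.
T1: 0→7, due 7, tardiness 0
T2: 7→15, due 8, tardiness 7
T3: 15→17, due 6, tardiness 11
T4: 17→20, due 4, tardiness 16
Sum = 0+7+11+16 = 34.
LPT 36, SPT 18, EDD 17, FIFO 34 → minimum 17.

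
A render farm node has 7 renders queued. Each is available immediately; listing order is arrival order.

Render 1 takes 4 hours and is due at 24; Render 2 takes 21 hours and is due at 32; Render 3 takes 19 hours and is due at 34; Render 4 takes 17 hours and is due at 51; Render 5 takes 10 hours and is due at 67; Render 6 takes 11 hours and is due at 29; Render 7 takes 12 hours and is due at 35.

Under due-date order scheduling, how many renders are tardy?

EDD (increasing due date): Render 1 Render 6 Render 2 Render 3 Render 7 Render 4 Render 5.
Render 1: 0→4, due 24, tardiness 0
Render 6: 4→15, due 29, tardiness 0
Render 2: 15→36, due 32, tardiness 4
Render 3: 36→55, due 34, tardiness 21
Render 7: 55→67, due 35, tardiness 32
Render 4: 67→84, due 51, tardiness 33
Render 5: 84→94, due 67, tardiness 27
Late renders: 5.

5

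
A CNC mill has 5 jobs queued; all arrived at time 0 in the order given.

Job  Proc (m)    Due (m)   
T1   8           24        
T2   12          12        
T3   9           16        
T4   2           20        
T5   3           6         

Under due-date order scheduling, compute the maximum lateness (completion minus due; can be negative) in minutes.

EDD (increasing due date): T5 T2 T3 T4 T1.
T5: 0→3, due 6, lateness -3
T2: 3→15, due 12, lateness 3
T3: 15→24, due 16, lateness 8
T4: 24→26, due 20, lateness 6
T1: 26→34, due 24, lateness 10
Maximum = 10.

10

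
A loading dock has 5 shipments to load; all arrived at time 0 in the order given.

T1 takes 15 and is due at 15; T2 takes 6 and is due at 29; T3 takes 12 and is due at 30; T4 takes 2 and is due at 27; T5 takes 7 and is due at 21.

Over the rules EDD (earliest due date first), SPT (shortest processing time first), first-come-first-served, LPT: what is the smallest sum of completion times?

EDD (increasing due date): T1 T5 T4 T2 T3.
T1: 0→15
T5: 15→22
T4: 22→24
T2: 24→30
T3: 30→42
Sum = 15+22+24+30+42 = 133.
SPT (increasing processing time): T4 T2 T5 T3 T1.
T4: 0→2
T2: 2→8
T5: 8→15
T3: 15→27
T1: 27→42
Sum = 2+8+15+27+42 = 94.
FIFO (arrival order): T1 T2 T3 T4 T5.
T1: 0→15
T2: 15→21
T3: 21→33
T4: 33→35
T5: 35→42
Sum = 15+21+33+35+42 = 146.
LPT (decreasing processing time): T1 T3 T5 T2 T4.
T1: 0→15
T3: 15→27
T5: 27→34
T2: 34→40
T4: 40→42
Sum = 15+27+34+40+42 = 158.
EDD 133, SPT 94, FIFO 146, LPT 158 → minimum 94.

94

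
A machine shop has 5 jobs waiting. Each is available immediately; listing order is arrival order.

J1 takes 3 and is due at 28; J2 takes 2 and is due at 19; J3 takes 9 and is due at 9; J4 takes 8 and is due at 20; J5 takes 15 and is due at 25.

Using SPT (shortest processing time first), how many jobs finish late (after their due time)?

SPT (increasing processing time): J2 J1 J4 J3 J5.
J2: 0→2, due 19, tardiness 0
J1: 2→5, due 28, tardiness 0
J4: 5→13, due 20, tardiness 0
J3: 13→22, due 9, tardiness 13
J5: 22→37, due 25, tardiness 12
Late jobs: 2.

2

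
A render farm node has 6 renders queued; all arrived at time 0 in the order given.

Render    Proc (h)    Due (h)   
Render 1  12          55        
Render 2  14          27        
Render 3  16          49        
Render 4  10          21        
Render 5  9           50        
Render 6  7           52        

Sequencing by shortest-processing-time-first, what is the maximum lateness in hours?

SPT (increasing processing time): Render 6 Render 5 Render 4 Render 1 Render 2 Render 3.
Render 6: 0→7, due 52, lateness -45
Render 5: 7→16, due 50, lateness -34
Render 4: 16→26, due 21, lateness 5
Render 1: 26→38, due 55, lateness -17
Render 2: 38→52, due 27, lateness 25
Render 3: 52→68, due 49, lateness 19
Maximum = 25.

25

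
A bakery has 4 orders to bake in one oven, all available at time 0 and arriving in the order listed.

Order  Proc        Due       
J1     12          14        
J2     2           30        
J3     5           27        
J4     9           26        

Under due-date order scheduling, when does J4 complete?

EDD (increasing due date): J1 J4 J3 J2.
J1: 0→12
J4: 12→21

21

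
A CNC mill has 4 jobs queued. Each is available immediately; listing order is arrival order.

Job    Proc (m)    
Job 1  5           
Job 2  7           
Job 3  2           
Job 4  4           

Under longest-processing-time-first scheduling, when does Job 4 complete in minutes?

LPT (decreasing processing time): Job 2 Job 1 Job 4 Job 3.
Job 2: 0→7
Job 1: 7→12
Job 4: 12→16

16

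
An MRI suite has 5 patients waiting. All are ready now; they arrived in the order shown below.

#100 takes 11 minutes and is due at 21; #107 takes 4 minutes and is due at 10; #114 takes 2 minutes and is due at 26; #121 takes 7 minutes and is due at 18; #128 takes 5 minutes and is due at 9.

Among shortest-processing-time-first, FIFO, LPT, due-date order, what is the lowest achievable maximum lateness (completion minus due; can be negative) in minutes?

6

SPT (increasing processing time): #114 #107 #128 #121 #100.
#114: 0→2, due 26, lateness -24
#107: 2→6, due 10, lateness -4
#128: 6→11, due 9, lateness 2
#121: 11→18, due 18, lateness 0
#100: 18→29, due 21, lateness 8
Maximum = 8.
FIFO (arrival order): #100 #107 #114 #121 #128.
#100: 0→11, due 21, lateness -10
#107: 11→15, due 10, lateness 5
#114: 15→17, due 26, lateness -9
#121: 17→24, due 18, lateness 6
#128: 24→29, due 9, lateness 20
Maximum = 20.
LPT (decreasing processing time): #100 #121 #128 #107 #114.
#100: 0→11, due 21, lateness -10
#121: 11→18, due 18, lateness 0
#128: 18→23, due 9, lateness 14
#107: 23→27, due 10, lateness 17
#114: 27→29, due 26, lateness 3
Maximum = 17.
EDD (increasing due date): #128 #107 #121 #100 #114.
#128: 0→5, due 9, lateness -4
#107: 5→9, due 10, lateness -1
#121: 9→16, due 18, lateness -2
#100: 16→27, due 21, lateness 6
#114: 27→29, due 26, lateness 3
Maximum = 6.
SPT 8, FIFO 20, LPT 17, EDD 6 → minimum 6.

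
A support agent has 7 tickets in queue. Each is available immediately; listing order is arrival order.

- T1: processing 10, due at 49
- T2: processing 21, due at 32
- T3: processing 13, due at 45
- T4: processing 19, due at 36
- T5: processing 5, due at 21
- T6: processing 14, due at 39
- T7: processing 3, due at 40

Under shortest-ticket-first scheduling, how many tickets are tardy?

SPT (increasing processing time): T7 T5 T1 T3 T6 T4 T2.
T7: 0→3, due 40, tardiness 0
T5: 3→8, due 21, tardiness 0
T1: 8→18, due 49, tardiness 0
T3: 18→31, due 45, tardiness 0
T6: 31→45, due 39, tardiness 6
T4: 45→64, due 36, tardiness 28
T2: 64→85, due 32, tardiness 53
Late tickets: 3.

3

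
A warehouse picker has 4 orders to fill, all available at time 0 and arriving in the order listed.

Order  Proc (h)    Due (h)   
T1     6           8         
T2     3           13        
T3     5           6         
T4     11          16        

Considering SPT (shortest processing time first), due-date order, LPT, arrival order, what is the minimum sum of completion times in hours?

50

SPT (increasing processing time): T2 T3 T1 T4.
T2: 0→3
T3: 3→8
T1: 8→14
T4: 14→25
Sum = 3+8+14+25 = 50.
EDD (increasing due date): T3 T1 T2 T4.
T3: 0→5
T1: 5→11
T2: 11→14
T4: 14→25
Sum = 5+11+14+25 = 55.
LPT (decreasing processing time): T4 T1 T3 T2.
T4: 0→11
T1: 11→17
T3: 17→22
T2: 22→25
Sum = 11+17+22+25 = 75.
FIFO (arrival order): T1 T2 T3 T4.
T1: 0→6
T2: 6→9
T3: 9→14
T4: 14→25
Sum = 6+9+14+25 = 54.
SPT 50, EDD 55, LPT 75, FIFO 54 → minimum 50.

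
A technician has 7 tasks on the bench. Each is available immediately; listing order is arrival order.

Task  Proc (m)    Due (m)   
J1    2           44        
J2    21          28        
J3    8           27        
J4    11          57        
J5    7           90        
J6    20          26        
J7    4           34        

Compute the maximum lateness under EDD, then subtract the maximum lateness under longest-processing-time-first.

EDD (increasing due date): J6 J3 J2 J7 J1 J4 J5.
J6: 0→20, due 26, lateness -6
J3: 20→28, due 27, lateness 1
J2: 28→49, due 28, lateness 21
J7: 49→53, due 34, lateness 19
J1: 53→55, due 44, lateness 11
J4: 55→66, due 57, lateness 9
J5: 66→73, due 90, lateness -17
Maximum = 21.
LPT (decreasing processing time): J2 J6 J4 J3 J5 J7 J1.
J2: 0→21, due 28, lateness -7
J6: 21→41, due 26, lateness 15
J4: 41→52, due 57, lateness -5
J3: 52→60, due 27, lateness 33
J5: 60→67, due 90, lateness -23
J7: 67→71, due 34, lateness 37
J1: 71→73, due 44, lateness 29
Maximum = 37.
Difference = 21 − 37 = -16.

-16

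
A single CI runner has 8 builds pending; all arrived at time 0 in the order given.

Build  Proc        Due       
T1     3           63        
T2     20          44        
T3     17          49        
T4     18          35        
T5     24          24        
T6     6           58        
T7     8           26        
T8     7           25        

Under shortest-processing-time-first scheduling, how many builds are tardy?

3

SPT (increasing processing time): T1 T6 T8 T7 T3 T4 T2 T5.
T1: 0→3, due 63, tardiness 0
T6: 3→9, due 58, tardiness 0
T8: 9→16, due 25, tardiness 0
T7: 16→24, due 26, tardiness 0
T3: 24→41, due 49, tardiness 0
T4: 41→59, due 35, tardiness 24
T2: 59→79, due 44, tardiness 35
T5: 79→103, due 24, tardiness 79
Late builds: 3.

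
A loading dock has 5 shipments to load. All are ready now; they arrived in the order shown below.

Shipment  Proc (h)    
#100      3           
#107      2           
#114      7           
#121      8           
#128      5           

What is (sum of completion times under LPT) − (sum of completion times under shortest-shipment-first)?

32

LPT (decreasing processing time): #121 #114 #128 #100 #107.
#121: 0→8
#114: 8→15
#128: 15→20
#100: 20→23
#107: 23→25
Sum = 8+15+20+23+25 = 91.
SPT (increasing processing time): #107 #100 #128 #114 #121.
#107: 0→2
#100: 2→5
#128: 5→10
#114: 10→17
#121: 17→25
Sum = 2+5+10+17+25 = 59.
Difference = 91 − 59 = 32.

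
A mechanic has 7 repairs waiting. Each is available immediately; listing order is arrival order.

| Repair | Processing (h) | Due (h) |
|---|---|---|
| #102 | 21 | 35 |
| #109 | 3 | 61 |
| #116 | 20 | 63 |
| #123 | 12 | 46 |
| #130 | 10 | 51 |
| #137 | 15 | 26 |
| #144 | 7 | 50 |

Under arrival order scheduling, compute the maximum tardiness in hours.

55

FIFO (arrival order): #102 #109 #116 #123 #130 #137 #144.
#102: 0→21, due 35, tardiness 0
#109: 21→24, due 61, tardiness 0
#116: 24→44, due 63, tardiness 0
#123: 44→56, due 46, tardiness 10
#130: 56→66, due 51, tardiness 15
#137: 66→81, due 26, tardiness 55
#144: 81→88, due 50, tardiness 38
Maximum = 55.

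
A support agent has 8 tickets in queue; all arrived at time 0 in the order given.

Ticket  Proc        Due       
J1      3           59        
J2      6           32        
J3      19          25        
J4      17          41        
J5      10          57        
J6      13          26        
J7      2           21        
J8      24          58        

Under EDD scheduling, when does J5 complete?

67

EDD (increasing due date): J7 J3 J6 J2 J4 J5 J8 J1.
J7: 0→2
J3: 2→21
J6: 21→34
J2: 34→40
J4: 40→57
J5: 57→67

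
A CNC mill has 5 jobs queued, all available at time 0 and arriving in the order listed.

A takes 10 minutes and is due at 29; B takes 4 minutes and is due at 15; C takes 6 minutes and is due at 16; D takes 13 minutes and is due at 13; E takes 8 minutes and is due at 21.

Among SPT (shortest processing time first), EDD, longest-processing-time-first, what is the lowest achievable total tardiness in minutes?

SPT (increasing processing time): B C E A D.
B: 0→4, due 15, tardiness 0
C: 4→10, due 16, tardiness 0
E: 10→18, due 21, tardiness 0
A: 18→28, due 29, tardiness 0
D: 28→41, due 13, tardiness 28
Sum = 0+0+0+0+28 = 28.
EDD (increasing due date): D B C E A.
D: 0→13, due 13, tardiness 0
B: 13→17, due 15, tardiness 2
C: 17→23, due 16, tardiness 7
E: 23→31, due 21, tardiness 10
A: 31→41, due 29, tardiness 12
Sum = 0+2+7+10+12 = 31.
LPT (decreasing processing time): D A E C B.
D: 0→13, due 13, tardiness 0
A: 13→23, due 29, tardiness 0
E: 23→31, due 21, tardiness 10
C: 31→37, due 16, tardiness 21
B: 37→41, due 15, tardiness 26
Sum = 0+0+10+21+26 = 57.
SPT 28, EDD 31, LPT 57 → minimum 28.

28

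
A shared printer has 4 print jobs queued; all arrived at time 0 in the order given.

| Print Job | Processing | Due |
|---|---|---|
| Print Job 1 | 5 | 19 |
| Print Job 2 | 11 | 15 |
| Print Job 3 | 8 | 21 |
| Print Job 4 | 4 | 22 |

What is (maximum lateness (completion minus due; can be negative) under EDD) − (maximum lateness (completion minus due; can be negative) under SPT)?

EDD (increasing due date): Print Job 2 Print Job 1 Print Job 3 Print Job 4.
Print Job 2: 0→11, due 15, lateness -4
Print Job 1: 11→16, due 19, lateness -3
Print Job 3: 16→24, due 21, lateness 3
Print Job 4: 24→28, due 22, lateness 6
Maximum = 6.
SPT (increasing processing time): Print Job 4 Print Job 1 Print Job 3 Print Job 2.
Print Job 4: 0→4, due 22, lateness -18
Print Job 1: 4→9, due 19, lateness -10
Print Job 3: 9→17, due 21, lateness -4
Print Job 2: 17→28, due 15, lateness 13
Maximum = 13.
Difference = 6 − 13 = -7.

-7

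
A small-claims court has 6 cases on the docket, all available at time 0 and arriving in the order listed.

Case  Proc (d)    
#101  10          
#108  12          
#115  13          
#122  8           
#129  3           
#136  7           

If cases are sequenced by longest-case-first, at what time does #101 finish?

LPT (decreasing processing time): #115 #108 #101 #122 #136 #129.
#115: 0→13
#108: 13→25
#101: 25→35

35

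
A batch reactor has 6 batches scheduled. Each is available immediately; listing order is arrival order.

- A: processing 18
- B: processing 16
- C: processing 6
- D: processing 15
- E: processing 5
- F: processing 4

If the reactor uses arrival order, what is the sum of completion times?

FIFO (arrival order): A B C D E F.
A: 0→18
B: 18→34
C: 34→40
D: 40→55
E: 55→60
F: 60→64
Sum = 18+34+40+55+60+64 = 271.

271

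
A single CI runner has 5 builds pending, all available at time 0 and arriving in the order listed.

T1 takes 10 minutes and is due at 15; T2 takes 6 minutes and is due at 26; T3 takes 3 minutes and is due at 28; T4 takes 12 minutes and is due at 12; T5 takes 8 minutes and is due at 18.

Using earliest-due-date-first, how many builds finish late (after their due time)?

4

EDD (increasing due date): T4 T1 T5 T2 T3.
T4: 0→12, due 12, tardiness 0
T1: 12→22, due 15, tardiness 7
T5: 22→30, due 18, tardiness 12
T2: 30→36, due 26, tardiness 10
T3: 36→39, due 28, tardiness 11
Late builds: 4.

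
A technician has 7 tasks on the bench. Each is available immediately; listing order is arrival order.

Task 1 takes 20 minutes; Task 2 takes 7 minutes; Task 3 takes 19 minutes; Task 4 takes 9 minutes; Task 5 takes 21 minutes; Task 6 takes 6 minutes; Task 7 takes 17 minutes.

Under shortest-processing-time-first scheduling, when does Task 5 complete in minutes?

SPT (increasing processing time): Task 6 Task 2 Task 4 Task 7 Task 3 Task 1 Task 5.
Task 6: 0→6
Task 2: 6→13
Task 4: 13→22
Task 7: 22→39
Task 3: 39→58
Task 1: 58→78
Task 5: 78→99

99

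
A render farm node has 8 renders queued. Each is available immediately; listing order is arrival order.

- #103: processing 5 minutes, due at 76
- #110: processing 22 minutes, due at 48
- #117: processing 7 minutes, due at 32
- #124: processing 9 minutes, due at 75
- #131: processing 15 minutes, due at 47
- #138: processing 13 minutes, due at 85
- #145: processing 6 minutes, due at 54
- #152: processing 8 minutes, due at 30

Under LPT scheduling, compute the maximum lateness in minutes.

LPT (decreasing processing time): #110 #131 #138 #124 #152 #117 #145 #103.
#110: 0→22, due 48, lateness -26
#131: 22→37, due 47, lateness -10
#138: 37→50, due 85, lateness -35
#124: 50→59, due 75, lateness -16
#152: 59→67, due 30, lateness 37
#117: 67→74, due 32, lateness 42
#145: 74→80, due 54, lateness 26
#103: 80→85, due 76, lateness 9
Maximum = 42.

42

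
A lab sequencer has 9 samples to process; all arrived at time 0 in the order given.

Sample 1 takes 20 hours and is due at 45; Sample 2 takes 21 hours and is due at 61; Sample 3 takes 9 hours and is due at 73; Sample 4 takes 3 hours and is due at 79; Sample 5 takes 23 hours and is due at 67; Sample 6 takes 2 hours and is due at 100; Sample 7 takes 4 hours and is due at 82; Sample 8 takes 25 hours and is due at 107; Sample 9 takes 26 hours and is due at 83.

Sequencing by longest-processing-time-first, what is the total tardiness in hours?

LPT (decreasing processing time): Sample 9 Sample 8 Sample 5 Sample 2 Sample 1 Sample 3 Sample 7 Sample 4 Sample 6.
Sample 9: 0→26, due 83, tardiness 0
Sample 8: 26→51, due 107, tardiness 0
Sample 5: 51→74, due 67, tardiness 7
Sample 2: 74→95, due 61, tardiness 34
Sample 1: 95→115, due 45, tardiness 70
Sample 3: 115→124, due 73, tardiness 51
Sample 7: 124→128, due 82, tardiness 46
Sample 4: 128→131, due 79, tardiness 52
Sample 6: 131→133, due 100, tardiness 33
Sum = 0+0+7+34+70+51+46+52+33 = 293.

293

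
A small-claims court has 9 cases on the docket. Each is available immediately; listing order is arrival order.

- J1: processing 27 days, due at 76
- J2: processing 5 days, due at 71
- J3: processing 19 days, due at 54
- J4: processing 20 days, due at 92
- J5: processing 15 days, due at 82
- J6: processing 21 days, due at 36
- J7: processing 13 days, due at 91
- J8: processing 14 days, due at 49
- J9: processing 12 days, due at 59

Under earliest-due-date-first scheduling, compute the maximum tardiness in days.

EDD (increasing due date): J6 J8 J3 J9 J2 J1 J5 J7 J4.
J6: 0→21, due 36, tardiness 0
J8: 21→35, due 49, tardiness 0
J3: 35→54, due 54, tardiness 0
J9: 54→66, due 59, tardiness 7
J2: 66→71, due 71, tardiness 0
J1: 71→98, due 76, tardiness 22
J5: 98→113, due 82, tardiness 31
J7: 113→126, due 91, tardiness 35
J4: 126→146, due 92, tardiness 54
Maximum = 54.

54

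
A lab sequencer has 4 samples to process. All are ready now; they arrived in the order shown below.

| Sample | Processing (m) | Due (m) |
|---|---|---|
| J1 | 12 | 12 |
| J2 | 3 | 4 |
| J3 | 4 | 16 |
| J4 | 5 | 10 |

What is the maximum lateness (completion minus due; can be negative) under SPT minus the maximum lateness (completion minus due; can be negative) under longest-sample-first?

-8

SPT (increasing processing time): J2 J3 J4 J1.
J2: 0→3, due 4, lateness -1
J3: 3→7, due 16, lateness -9
J4: 7→12, due 10, lateness 2
J1: 12→24, due 12, lateness 12
Maximum = 12.
LPT (decreasing processing time): J1 J4 J3 J2.
J1: 0→12, due 12, lateness 0
J4: 12→17, due 10, lateness 7
J3: 17→21, due 16, lateness 5
J2: 21→24, due 4, lateness 20
Maximum = 20.
Difference = 12 − 20 = -8.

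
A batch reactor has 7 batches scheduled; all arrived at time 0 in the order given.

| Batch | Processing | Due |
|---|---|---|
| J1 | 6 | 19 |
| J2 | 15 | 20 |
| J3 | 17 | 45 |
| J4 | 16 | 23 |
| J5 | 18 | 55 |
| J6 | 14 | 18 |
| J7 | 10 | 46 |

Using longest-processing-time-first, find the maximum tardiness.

LPT (decreasing processing time): J5 J3 J4 J2 J6 J7 J1.
J5: 0→18, due 55, tardiness 0
J3: 18→35, due 45, tardiness 0
J4: 35→51, due 23, tardiness 28
J2: 51→66, due 20, tardiness 46
J6: 66→80, due 18, tardiness 62
J7: 80→90, due 46, tardiness 44
J1: 90→96, due 19, tardiness 77
Maximum = 77.

77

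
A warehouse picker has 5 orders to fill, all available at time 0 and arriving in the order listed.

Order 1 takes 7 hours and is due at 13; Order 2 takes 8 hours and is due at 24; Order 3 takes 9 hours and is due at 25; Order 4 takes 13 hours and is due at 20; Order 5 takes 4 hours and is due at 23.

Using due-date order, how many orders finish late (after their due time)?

3

EDD (increasing due date): Order 1 Order 4 Order 5 Order 2 Order 3.
Order 1: 0→7, due 13, tardiness 0
Order 4: 7→20, due 20, tardiness 0
Order 5: 20→24, due 23, tardiness 1
Order 2: 24→32, due 24, tardiness 8
Order 3: 32→41, due 25, tardiness 16
Late orders: 3.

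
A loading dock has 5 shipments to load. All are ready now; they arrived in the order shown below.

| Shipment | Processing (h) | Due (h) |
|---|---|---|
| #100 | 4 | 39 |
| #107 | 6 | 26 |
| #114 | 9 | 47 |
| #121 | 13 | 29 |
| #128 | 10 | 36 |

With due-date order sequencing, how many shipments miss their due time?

0

EDD (increasing due date): #107 #121 #128 #100 #114.
#107: 0→6, due 26, tardiness 0
#121: 6→19, due 29, tardiness 0
#128: 19→29, due 36, tardiness 0
#100: 29→33, due 39, tardiness 0
#114: 33→42, due 47, tardiness 0
Late shipments: 0.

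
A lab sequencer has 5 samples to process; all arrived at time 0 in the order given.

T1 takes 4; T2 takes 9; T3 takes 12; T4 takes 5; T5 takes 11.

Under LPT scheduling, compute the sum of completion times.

145

LPT (decreasing processing time): T3 T5 T2 T4 T1.
T3: 0→12
T5: 12→23
T2: 23→32
T4: 32→37
T1: 37→41
Sum = 12+23+32+37+41 = 145.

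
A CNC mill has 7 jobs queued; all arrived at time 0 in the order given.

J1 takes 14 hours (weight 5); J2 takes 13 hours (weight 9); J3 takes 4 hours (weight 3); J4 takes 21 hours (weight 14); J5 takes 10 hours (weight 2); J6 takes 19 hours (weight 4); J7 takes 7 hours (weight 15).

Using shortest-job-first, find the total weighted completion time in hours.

SPT (increasing processing time): J3 J7 J5 J2 J1 J6 J4.
J3: finishes 4, weight 3, w·C = 12
J7: finishes 11, weight 15, w·C = 165
J5: finishes 21, weight 2, w·C = 42
J2: finishes 34, weight 9, w·C = 306
J1: finishes 48, weight 5, w·C = 240
J6: finishes 67, weight 4, w·C = 268
J4: finishes 88, weight 14, w·C = 1232
Sum = 12+165+42+306+240+268+1232 = 2265.

2265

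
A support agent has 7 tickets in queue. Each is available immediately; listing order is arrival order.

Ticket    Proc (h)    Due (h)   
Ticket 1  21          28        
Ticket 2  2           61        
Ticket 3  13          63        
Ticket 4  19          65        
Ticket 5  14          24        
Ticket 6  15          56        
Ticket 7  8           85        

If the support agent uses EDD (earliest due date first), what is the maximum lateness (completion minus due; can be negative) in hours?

19

EDD (increasing due date): Ticket 5 Ticket 1 Ticket 6 Ticket 2 Ticket 3 Ticket 4 Ticket 7.
Ticket 5: 0→14, due 24, lateness -10
Ticket 1: 14→35, due 28, lateness 7
Ticket 6: 35→50, due 56, lateness -6
Ticket 2: 50→52, due 61, lateness -9
Ticket 3: 52→65, due 63, lateness 2
Ticket 4: 65→84, due 65, lateness 19
Ticket 7: 84→92, due 85, lateness 7
Maximum = 19.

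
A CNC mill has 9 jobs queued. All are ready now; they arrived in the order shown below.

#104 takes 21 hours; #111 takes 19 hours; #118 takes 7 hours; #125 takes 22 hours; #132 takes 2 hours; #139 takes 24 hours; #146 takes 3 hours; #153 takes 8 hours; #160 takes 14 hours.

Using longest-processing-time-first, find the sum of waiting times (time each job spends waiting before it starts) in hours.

LPT (decreasing processing time): #139 #125 #104 #111 #160 #153 #118 #146 #132.
#139: waits 0, runs 0→24
#125: waits 24, runs 24→46
#104: waits 46, runs 46→67
#111: waits 67, runs 67→86
#160: waits 86, runs 86→100
#153: waits 100, runs 100→108
#118: waits 108, runs 108→115
#146: waits 115, runs 115→118
#132: waits 118, runs 118→120
Sum = 0+24+46+67+86+100+108+115+118 = 664.

664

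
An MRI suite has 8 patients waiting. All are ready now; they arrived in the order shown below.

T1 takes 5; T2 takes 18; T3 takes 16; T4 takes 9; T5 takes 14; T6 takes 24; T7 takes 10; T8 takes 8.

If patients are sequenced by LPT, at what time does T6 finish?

LPT (decreasing processing time): T6 T2 T3 T5 T7 T4 T8 T1.
T6: 0→24

24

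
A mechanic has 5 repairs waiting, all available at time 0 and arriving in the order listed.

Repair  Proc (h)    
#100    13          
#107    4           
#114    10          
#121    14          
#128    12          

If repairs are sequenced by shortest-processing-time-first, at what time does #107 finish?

SPT (increasing processing time): #107 #114 #128 #100 #121.
#107: 0→4

4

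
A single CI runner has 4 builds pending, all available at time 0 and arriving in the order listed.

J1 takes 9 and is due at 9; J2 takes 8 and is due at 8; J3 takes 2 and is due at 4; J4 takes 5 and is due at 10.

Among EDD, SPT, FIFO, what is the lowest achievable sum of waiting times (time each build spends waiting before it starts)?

24

EDD (increasing due date): J3 J2 J1 J4.
J3: waits 0, runs 0→2
J2: waits 2, runs 2→10
J1: waits 10, runs 10→19
J4: waits 19, runs 19→24
Sum = 0+2+10+19 = 31.
SPT (increasing processing time): J3 J4 J2 J1.
J3: waits 0, runs 0→2
J4: waits 2, runs 2→7
J2: waits 7, runs 7→15
J1: waits 15, runs 15→24
Sum = 0+2+7+15 = 24.
FIFO (arrival order): J1 J2 J3 J4.
J1: waits 0, runs 0→9
J2: waits 9, runs 9→17
J3: waits 17, runs 17→19
J4: waits 19, runs 19→24
Sum = 0+9+17+19 = 45.
EDD 31, SPT 24, FIFO 45 → minimum 24.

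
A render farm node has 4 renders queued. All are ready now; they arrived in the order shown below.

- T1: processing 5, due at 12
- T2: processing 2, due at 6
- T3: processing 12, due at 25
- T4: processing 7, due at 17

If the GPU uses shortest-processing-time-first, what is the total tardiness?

1

SPT (increasing processing time): T2 T1 T4 T3.
T2: 0→2, due 6, tardiness 0
T1: 2→7, due 12, tardiness 0
T4: 7→14, due 17, tardiness 0
T3: 14→26, due 25, tardiness 1
Sum = 0+0+0+1 = 1.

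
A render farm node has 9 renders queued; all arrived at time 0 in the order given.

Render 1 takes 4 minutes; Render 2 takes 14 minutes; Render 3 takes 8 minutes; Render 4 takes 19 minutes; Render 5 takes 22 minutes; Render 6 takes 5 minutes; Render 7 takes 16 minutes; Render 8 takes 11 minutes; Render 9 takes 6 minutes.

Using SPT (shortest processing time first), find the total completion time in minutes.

SPT (increasing processing time): Render 1 Render 6 Render 9 Render 3 Render 8 Render 2 Render 7 Render 4 Render 5.
Render 1: 0→4
Render 6: 4→9
Render 9: 9→15
Render 3: 15→23
Render 8: 23→34
Render 2: 34→48
Render 7: 48→64
Render 4: 64→83
Render 5: 83→105
Sum = 4+9+15+23+34+48+64+83+105 = 385.

385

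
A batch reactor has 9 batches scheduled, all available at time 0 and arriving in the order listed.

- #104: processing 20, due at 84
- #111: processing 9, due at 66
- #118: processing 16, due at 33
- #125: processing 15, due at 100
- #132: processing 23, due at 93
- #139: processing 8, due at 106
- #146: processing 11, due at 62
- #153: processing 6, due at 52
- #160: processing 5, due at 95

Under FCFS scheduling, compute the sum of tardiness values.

FIFO (arrival order): #104 #111 #118 #125 #132 #139 #146 #153 #160.
#104: 0→20, due 84, tardiness 0
#111: 20→29, due 66, tardiness 0
#118: 29→45, due 33, tardiness 12
#125: 45→60, due 100, tardiness 0
#132: 60→83, due 93, tardiness 0
#139: 83→91, due 106, tardiness 0
#146: 91→102, due 62, tardiness 40
#153: 102→108, due 52, tardiness 56
#160: 108→113, due 95, tardiness 18
Sum = 0+0+12+0+0+0+40+56+18 = 126.

126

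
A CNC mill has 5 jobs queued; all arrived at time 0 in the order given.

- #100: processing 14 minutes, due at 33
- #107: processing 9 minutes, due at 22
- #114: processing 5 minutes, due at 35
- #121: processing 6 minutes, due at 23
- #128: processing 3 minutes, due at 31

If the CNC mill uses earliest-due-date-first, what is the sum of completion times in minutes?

111

EDD (increasing due date): #107 #121 #128 #100 #114.
#107: 0→9
#121: 9→15
#128: 15→18
#100: 18→32
#114: 32→37
Sum = 9+15+18+32+37 = 111.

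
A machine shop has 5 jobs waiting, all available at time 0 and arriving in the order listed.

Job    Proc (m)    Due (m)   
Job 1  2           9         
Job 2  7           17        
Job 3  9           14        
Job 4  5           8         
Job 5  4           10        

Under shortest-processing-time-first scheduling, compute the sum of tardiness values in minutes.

17

SPT (increasing processing time): Job 1 Job 5 Job 4 Job 2 Job 3.
Job 1: 0→2, due 9, tardiness 0
Job 5: 2→6, due 10, tardiness 0
Job 4: 6→11, due 8, tardiness 3
Job 2: 11→18, due 17, tardiness 1
Job 3: 18→27, due 14, tardiness 13
Sum = 0+0+3+1+13 = 17.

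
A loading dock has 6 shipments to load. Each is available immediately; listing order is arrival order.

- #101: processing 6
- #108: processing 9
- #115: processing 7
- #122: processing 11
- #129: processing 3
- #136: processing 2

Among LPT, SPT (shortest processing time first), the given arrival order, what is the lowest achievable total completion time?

LPT (decreasing processing time): #122 #108 #115 #101 #129 #136.
#122: 0→11
#108: 11→20
#115: 20→27
#101: 27→33
#129: 33→36
#136: 36→38
Sum = 11+20+27+33+36+38 = 165.
SPT (increasing processing time): #136 #129 #101 #115 #108 #122.
#136: 0→2
#129: 2→5
#101: 5→11
#115: 11→18
#108: 18→27
#122: 27→38
Sum = 2+5+11+18+27+38 = 101.
FIFO (arrival order): #101 #108 #115 #122 #129 #136.
#101: 0→6
#108: 6→15
#115: 15→22
#122: 22→33
#129: 33→36
#136: 36→38
Sum = 6+15+22+33+36+38 = 150.
LPT 165, SPT 101, FIFO 150 → minimum 101.

101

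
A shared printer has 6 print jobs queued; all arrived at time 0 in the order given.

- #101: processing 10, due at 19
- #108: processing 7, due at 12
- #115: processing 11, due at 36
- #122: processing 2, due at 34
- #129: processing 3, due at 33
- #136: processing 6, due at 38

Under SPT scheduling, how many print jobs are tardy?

SPT (increasing processing time): #122 #129 #136 #108 #101 #115.
#122: 0→2, due 34, tardiness 0
#129: 2→5, due 33, tardiness 0
#136: 5→11, due 38, tardiness 0
#108: 11→18, due 12, tardiness 6
#101: 18→28, due 19, tardiness 9
#115: 28→39, due 36, tardiness 3
Late print jobs: 3.

3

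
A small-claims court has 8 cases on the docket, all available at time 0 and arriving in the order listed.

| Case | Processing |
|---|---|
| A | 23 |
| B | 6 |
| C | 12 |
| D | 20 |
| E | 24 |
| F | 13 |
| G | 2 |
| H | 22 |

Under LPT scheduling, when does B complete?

LPT (decreasing processing time): E A H D F C B G.
E: 0→24
A: 24→47
H: 47→69
D: 69→89
F: 89→102
C: 102→114
B: 114→120

120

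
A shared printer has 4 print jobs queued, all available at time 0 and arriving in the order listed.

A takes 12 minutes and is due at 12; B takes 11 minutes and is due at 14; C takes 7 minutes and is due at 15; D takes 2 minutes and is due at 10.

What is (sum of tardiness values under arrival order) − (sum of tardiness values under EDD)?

16

FIFO (arrival order): A B C D.
A: 0→12, due 12, tardiness 0
B: 12→23, due 14, tardiness 9
C: 23→30, due 15, tardiness 15
D: 30→32, due 10, tardiness 22
Sum = 0+9+15+22 = 46.
EDD (increasing due date): D A B C.
D: 0→2, due 10, tardiness 0
A: 2→14, due 12, tardiness 2
B: 14→25, due 14, tardiness 11
C: 25→32, due 15, tardiness 17
Sum = 0+2+11+17 = 30.
Difference = 46 − 30 = 16.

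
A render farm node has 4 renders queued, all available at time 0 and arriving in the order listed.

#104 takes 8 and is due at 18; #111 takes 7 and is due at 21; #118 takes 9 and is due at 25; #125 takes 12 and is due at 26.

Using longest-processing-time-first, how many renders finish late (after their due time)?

2

LPT (decreasing processing time): #125 #118 #104 #111.
#125: 0→12, due 26, tardiness 0
#118: 12→21, due 25, tardiness 0
#104: 21→29, due 18, tardiness 11
#111: 29→36, due 21, tardiness 15
Late renders: 2.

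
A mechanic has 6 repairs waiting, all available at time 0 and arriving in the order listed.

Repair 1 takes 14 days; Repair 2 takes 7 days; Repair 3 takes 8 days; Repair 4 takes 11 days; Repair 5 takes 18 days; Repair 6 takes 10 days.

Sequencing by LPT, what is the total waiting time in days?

LPT (decreasing processing time): Repair 5 Repair 1 Repair 4 Repair 6 Repair 3 Repair 2.
Repair 5: waits 0, runs 0→18
Repair 1: waits 18, runs 18→32
Repair 4: waits 32, runs 32→43
Repair 6: waits 43, runs 43→53
Repair 3: waits 53, runs 53→61
Repair 2: waits 61, runs 61→68
Sum = 0+18+32+43+53+61 = 207.

207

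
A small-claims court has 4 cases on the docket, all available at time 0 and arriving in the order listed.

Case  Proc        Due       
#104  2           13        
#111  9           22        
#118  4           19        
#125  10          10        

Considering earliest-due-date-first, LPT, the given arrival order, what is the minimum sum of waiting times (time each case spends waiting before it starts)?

EDD (increasing due date): #125 #104 #118 #111.
#125: waits 0, runs 0→10
#104: waits 10, runs 10→12
#118: waits 12, runs 12→16
#111: waits 16, runs 16→25
Sum = 0+10+12+16 = 38.
LPT (decreasing processing time): #125 #111 #118 #104.
#125: waits 0, runs 0→10
#111: waits 10, runs 10→19
#118: waits 19, runs 19→23
#104: waits 23, runs 23→25
Sum = 0+10+19+23 = 52.
FIFO (arrival order): #104 #111 #118 #125.
#104: waits 0, runs 0→2
#111: waits 2, runs 2→11
#118: waits 11, runs 11→15
#125: waits 15, runs 15→25
Sum = 0+2+11+15 = 28.
EDD 38, LPT 52, FIFO 28 → minimum 28.

28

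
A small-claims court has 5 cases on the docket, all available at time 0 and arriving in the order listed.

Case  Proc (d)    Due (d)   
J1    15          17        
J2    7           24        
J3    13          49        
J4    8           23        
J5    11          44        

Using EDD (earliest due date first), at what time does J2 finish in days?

30

EDD (increasing due date): J1 J4 J2 J5 J3.
J1: 0→15
J4: 15→23
J2: 23→30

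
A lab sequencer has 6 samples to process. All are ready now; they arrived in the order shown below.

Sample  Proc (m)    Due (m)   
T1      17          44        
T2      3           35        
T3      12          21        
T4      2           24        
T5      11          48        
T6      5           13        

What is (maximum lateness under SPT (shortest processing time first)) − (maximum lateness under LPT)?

-20

SPT (increasing processing time): T4 T2 T6 T5 T3 T1.
T4: 0→2, due 24, lateness -22
T2: 2→5, due 35, lateness -30
T6: 5→10, due 13, lateness -3
T5: 10→21, due 48, lateness -27
T3: 21→33, due 21, lateness 12
T1: 33→50, due 44, lateness 6
Maximum = 12.
LPT (decreasing processing time): T1 T3 T5 T6 T2 T4.
T1: 0→17, due 44, lateness -27
T3: 17→29, due 21, lateness 8
T5: 29→40, due 48, lateness -8
T6: 40→45, due 13, lateness 32
T2: 45→48, due 35, lateness 13
T4: 48→50, due 24, lateness 26
Maximum = 32.
Difference = 12 − 32 = -20.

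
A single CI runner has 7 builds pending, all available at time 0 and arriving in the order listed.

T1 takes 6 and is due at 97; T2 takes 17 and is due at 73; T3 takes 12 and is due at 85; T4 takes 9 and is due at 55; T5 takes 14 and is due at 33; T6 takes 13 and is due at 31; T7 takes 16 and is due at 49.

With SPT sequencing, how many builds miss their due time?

SPT (increasing processing time): T1 T4 T3 T6 T5 T7 T2.
T1: 0→6, due 97, tardiness 0
T4: 6→15, due 55, tardiness 0
T3: 15→27, due 85, tardiness 0
T6: 27→40, due 31, tardiness 9
T5: 40→54, due 33, tardiness 21
T7: 54→70, due 49, tardiness 21
T2: 70→87, due 73, tardiness 14
Late builds: 4.

4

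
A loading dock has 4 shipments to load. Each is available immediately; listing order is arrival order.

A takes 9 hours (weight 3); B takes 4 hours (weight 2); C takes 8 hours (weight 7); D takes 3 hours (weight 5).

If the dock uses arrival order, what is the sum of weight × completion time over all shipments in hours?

FIFO (arrival order): A B C D.
A: finishes 9, weight 3, w·C = 27
B: finishes 13, weight 2, w·C = 26
C: finishes 21, weight 7, w·C = 147
D: finishes 24, weight 5, w·C = 120
Sum = 27+26+147+120 = 320.

320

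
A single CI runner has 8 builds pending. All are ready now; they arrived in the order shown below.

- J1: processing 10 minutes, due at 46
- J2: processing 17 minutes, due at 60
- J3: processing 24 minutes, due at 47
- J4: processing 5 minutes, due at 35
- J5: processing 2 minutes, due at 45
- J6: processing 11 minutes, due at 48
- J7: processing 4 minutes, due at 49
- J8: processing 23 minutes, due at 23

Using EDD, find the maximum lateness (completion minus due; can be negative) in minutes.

EDD (increasing due date): J8 J4 J5 J1 J3 J6 J7 J2.
J8: 0→23, due 23, lateness 0
J4: 23→28, due 35, lateness -7
J5: 28→30, due 45, lateness -15
J1: 30→40, due 46, lateness -6
J3: 40→64, due 47, lateness 17
J6: 64→75, due 48, lateness 27
J7: 75→79, due 49, lateness 30
J2: 79→96, due 60, lateness 36
Maximum = 36.

36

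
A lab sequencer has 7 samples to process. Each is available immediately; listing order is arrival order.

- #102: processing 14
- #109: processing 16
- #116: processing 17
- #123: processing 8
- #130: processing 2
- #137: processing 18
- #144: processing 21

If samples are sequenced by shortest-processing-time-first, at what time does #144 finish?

96

SPT (increasing processing time): #130 #123 #102 #109 #116 #137 #144.
#130: 0→2
#123: 2→10
#102: 10→24
#109: 24→40
#116: 40→57
#137: 57→75
#144: 75→96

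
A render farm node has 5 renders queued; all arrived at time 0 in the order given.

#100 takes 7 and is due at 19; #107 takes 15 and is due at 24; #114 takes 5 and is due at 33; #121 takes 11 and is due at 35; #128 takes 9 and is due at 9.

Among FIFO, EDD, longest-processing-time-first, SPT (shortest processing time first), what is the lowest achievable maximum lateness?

FIFO (arrival order): #100 #107 #114 #121 #128.
#100: 0→7, due 19, lateness -12
#107: 7→22, due 24, lateness -2
#114: 22→27, due 33, lateness -6
#121: 27→38, due 35, lateness 3
#128: 38→47, due 9, lateness 38
Maximum = 38.
EDD (increasing due date): #128 #100 #107 #114 #121.
#128: 0→9, due 9, lateness 0
#100: 9→16, due 19, lateness -3
#107: 16→31, due 24, lateness 7
#114: 31→36, due 33, lateness 3
#121: 36→47, due 35, lateness 12
Maximum = 12.
LPT (decreasing processing time): #107 #121 #128 #100 #114.
#107: 0→15, due 24, lateness -9
#121: 15→26, due 35, lateness -9
#128: 26→35, due 9, lateness 26
#100: 35→42, due 19, lateness 23
#114: 42→47, due 33, lateness 14
Maximum = 26.
SPT (increasing processing time): #114 #100 #128 #121 #107.
#114: 0→5, due 33, lateness -28
#100: 5→12, due 19, lateness -7
#128: 12→21, due 9, lateness 12
#121: 21→32, due 35, lateness -3
#107: 32→47, due 24, lateness 23
Maximum = 23.
FIFO 38, EDD 12, LPT 26, SPT 23 → minimum 12.

12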